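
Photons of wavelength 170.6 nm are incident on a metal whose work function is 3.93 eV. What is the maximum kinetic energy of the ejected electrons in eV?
3.3375 eV

Using Einstein's photoelectric equation: KE_max = hf - φ = hc/λ - φ

First, calculate the photon energy:
E_photon = hc/λ = (6.626×10⁻³⁴ J·s)(3×10⁸ m/s) / (170.6×10⁻⁹ m)
E_photon = 7.2675 eV

Then, the maximum kinetic energy:
KE_max = E_photon - φ = 7.2675 eV - 3.93 eV = 3.3375 eV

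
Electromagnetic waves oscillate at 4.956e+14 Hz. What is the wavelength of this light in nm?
604.91 nm

Using the wave equation: c = fλ

Solving for wavelength:
λ = c/f = (3×10⁸ m/s) / (4.956e+14 Hz)
λ = 604.91 nm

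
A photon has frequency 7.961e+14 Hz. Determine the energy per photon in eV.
3.2924 eV

Using E = hf:

E = hf = (6.626×10⁻³⁴ J·s)(7.961e+14 Hz)
E = 3.2924 eV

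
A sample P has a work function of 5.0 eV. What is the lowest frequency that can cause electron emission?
1.2090e+15 Hz

The threshold frequency is when the photon energy equals the work function:
hf₀ = φ

Solving for f₀:
f₀ = φ/h = (5.0 eV × 1.602×10⁻¹⁹ J/eV) / (6.626×10⁻³⁴ J·s)
f₀ = 1.2090e+15 Hz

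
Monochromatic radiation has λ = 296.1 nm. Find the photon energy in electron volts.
4.1872 eV

Using E = hf = hc/λ:

E = hc/λ = (6.626×10⁻³⁴ J·s)(3×10⁸ m/s) / (296.1×10⁻⁹ m)
E = 4.1872 eV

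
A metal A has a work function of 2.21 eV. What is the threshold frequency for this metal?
5.3438e+14 Hz

The threshold frequency is when the photon energy equals the work function:
hf₀ = φ

Solving for f₀:
f₀ = φ/h = (2.21 eV × 1.602×10⁻¹⁹ J/eV) / (6.626×10⁻³⁴ J·s)
f₀ = 5.3438e+14 Hz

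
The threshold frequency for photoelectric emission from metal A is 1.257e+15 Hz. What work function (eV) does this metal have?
5.20 eV

At the threshold frequency, photon energy equals work function:
φ = hf₀

Calculating:
φ = (6.626×10⁻³⁴ J·s)(1.257e+15 Hz)
φ = 5.20 eV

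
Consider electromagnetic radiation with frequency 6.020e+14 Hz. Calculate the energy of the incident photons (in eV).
2.4897 eV

Using E = hf:

E = hf = (6.626×10⁻³⁴ J·s)(6.020e+14 Hz)
E = 2.4897 eV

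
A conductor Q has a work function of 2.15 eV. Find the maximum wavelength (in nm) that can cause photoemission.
576.67 nm

The threshold wavelength is when the photon energy equals the work function:
hc/λ₀ = φ

Solving for λ₀:
λ₀ = hc/φ = (6.626×10⁻³⁴ J·s)(3×10⁸ m/s) / (2.15 eV × 1.602×10⁻¹⁹ J/eV)
λ₀ = 576.67 nm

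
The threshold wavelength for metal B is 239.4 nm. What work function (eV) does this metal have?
5.18 eV

At the threshold wavelength, photon energy equals work function:
φ = hc/λ₀

Calculating:
φ = (6.626×10⁻³⁴ J·s)(3×10⁸ m/s) / (239.4×10⁻⁹ m)
φ = 5.18 eV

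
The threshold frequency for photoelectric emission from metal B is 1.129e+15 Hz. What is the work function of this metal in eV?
4.67 eV

At the threshold frequency, photon energy equals work function:
φ = hf₀

Calculating:
φ = (6.626×10⁻³⁴ J·s)(1.129e+15 Hz)
φ = 4.67 eV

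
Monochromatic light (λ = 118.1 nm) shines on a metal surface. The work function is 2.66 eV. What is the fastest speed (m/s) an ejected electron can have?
1.6605e+06 m/s

First, find the maximum kinetic energy:
E_photon = hc/λ = 10.4982 eV
KE_max = E_photon - φ = 10.4982 - 2.66 = 7.8382 eV

Convert to Joules: KE_max = 7.8382 × 1.602×10⁻¹⁹ J = 1.2558e-18 J

Then use KE = ½mv² to find velocity:
v = √(2·KE/m) = √(2 × 1.2558e-18 J / 9.109e-31 kg)
v = 1.6605e+06 m/s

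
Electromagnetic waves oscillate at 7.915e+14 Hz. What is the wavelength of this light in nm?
378.76 nm

Using the wave equation: c = fλ

Solving for wavelength:
λ = c/f = (3×10⁸ m/s) / (7.915e+14 Hz)
λ = 378.76 nm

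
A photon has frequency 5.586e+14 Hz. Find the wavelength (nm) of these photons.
536.69 nm

Using the wave equation: c = fλ

Solving for wavelength:
λ = c/f = (3×10⁸ m/s) / (5.586e+14 Hz)
λ = 536.69 nm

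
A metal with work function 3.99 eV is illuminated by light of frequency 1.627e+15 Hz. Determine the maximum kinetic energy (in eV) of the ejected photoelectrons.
2.7387 eV

Using Einstein's photoelectric equation: KE_max = hf - φ

First, calculate the photon energy:
E_photon = hf = (6.626×10⁻³⁴ J·s)(1.627e+15 Hz)
E_photon = 6.7287 eV

Then, the maximum kinetic energy:
KE_max = E_photon - φ = 6.7287 eV - 3.99 eV = 2.7387 eV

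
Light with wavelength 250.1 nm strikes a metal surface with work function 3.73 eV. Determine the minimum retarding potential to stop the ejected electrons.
1.2274 V

The stopping potential V_s satisfies: eV_s = KE_max

First, find KE_max using Einstein's equation:
E_photon = hc/λ = 4.9574 eV
KE_max = E_photon - φ = 4.9574 - 3.73 = 1.2274 eV

Since eV_s = KE_max:
V_s = KE_max/e = 1.2274 V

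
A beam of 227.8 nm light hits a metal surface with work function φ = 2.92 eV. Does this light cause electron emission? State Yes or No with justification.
Yes

For photoemission, the photon energy must exceed the work function.

Photon energy: E = hc/λ = 5.4427 eV
Work function: φ = 2.92 eV

Since E_photon (5.4427 eV) > φ (2.92 eV), photoemission WILL occur.
The threshold wavelength is λ₀ = hc/φ = 424.6 nm.
Since 227.8 nm < 424.6 nm, the light has sufficient energy.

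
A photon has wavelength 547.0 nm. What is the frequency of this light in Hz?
5.4807e+14 Hz

Using the wave equation: c = fλ

Solving for frequency:
f = c/λ = (3×10⁸ m/s) / (547.0×10⁻⁹ m)
f = 5.4807e+14 Hz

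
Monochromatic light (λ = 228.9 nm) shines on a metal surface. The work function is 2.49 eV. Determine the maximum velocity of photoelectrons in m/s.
1.0146e+06 m/s

First, find the maximum kinetic energy:
E_photon = hc/λ = 5.4165 eV
KE_max = E_photon - φ = 5.4165 - 2.49 = 2.9265 eV

Convert to Joules: KE_max = 2.9265 × 1.602×10⁻¹⁹ J = 4.6888e-19 J

Then use KE = ½mv² to find velocity:
v = √(2·KE/m) = √(2 × 4.6888e-19 J / 9.109e-31 kg)
v = 1.0146e+06 m/s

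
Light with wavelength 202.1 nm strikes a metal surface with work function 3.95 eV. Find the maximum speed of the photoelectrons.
8.7666e+05 m/s

First, find the maximum kinetic energy:
E_photon = hc/λ = 6.1348 eV
KE_max = E_photon - φ = 6.1348 - 3.95 = 2.1848 eV

Convert to Joules: KE_max = 2.1848 × 1.602×10⁻¹⁹ J = 3.5004e-19 J

Then use KE = ½mv² to find velocity:
v = √(2·KE/m) = √(2 × 3.5004e-19 J / 9.109e-31 kg)
v = 8.7666e+05 m/s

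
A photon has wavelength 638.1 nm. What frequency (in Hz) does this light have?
4.6982e+14 Hz

Using the wave equation: c = fλ

Solving for frequency:
f = c/λ = (3×10⁸ m/s) / (638.1×10⁻⁹ m)
f = 4.6982e+14 Hz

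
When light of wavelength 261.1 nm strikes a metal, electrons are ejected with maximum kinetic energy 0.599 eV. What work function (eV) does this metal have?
4.15 eV

From Einstein's photoelectric equation: KE_max = hf - φ = hc/λ - φ

Rearranging for φ:
φ = hc/λ - KE_max

Calculate photon energy:
E_photon = hc/λ = 4.7485 eV

Therefore:
φ = 4.7485 - 0.599 = 4.15 eV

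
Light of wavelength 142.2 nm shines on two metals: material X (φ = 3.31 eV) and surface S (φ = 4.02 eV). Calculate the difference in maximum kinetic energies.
0.7100 eV

Using KE_max = hc/λ - φ for each metal:

Photon energy: E = hc/λ = 8.7190 eV

For material X (φ₁ = 3.31 eV):
KE₁ = E - φ₁ = 8.7190 - 3.31 = 5.4090 eV

For surface S (φ₂ = 4.02 eV):
KE₂ = E - φ₂ = 8.7190 - 4.02 = 4.6990 eV

Difference:
ΔKE = KE₁ - KE₂ = 5.4090 - 4.6990 = 0.7100 eV

Note: The difference equals the difference in work functions: 4.02 - 3.31 = 0.71 eV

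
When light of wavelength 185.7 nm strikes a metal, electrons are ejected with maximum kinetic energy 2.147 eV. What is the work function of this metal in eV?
4.53 eV

From Einstein's photoelectric equation: KE_max = hf - φ = hc/λ - φ

Rearranging for φ:
φ = hc/λ - KE_max

Calculate photon energy:
E_photon = hc/λ = 6.6766 eV

Therefore:
φ = 6.6766 - 2.147 = 4.53 eV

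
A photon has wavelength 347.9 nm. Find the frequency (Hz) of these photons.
8.6172e+14 Hz

Using the wave equation: c = fλ

Solving for frequency:
f = c/λ = (3×10⁸ m/s) / (347.9×10⁻⁹ m)
f = 8.6172e+14 Hz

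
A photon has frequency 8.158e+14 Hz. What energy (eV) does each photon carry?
3.3739 eV

Using E = hf:

E = hf = (6.626×10⁻³⁴ J·s)(8.158e+14 Hz)
E = 3.3739 eV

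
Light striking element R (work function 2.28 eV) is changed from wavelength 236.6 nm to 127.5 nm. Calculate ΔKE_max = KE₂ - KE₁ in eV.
4.4840 eV

Using Einstein's equation: KE_max = hc/λ - φ

For λ₁ = 236.6 nm:
KE₁ = hc/λ₁ - φ = 5.2402 - 2.28 = 2.9602 eV

For λ₂ = 127.5 nm:
KE₂ = hc/λ₂ - φ = 9.7243 - 2.28 = 7.4443 eV

Change in KE:
ΔKE = KE₂ - KE₁ = 7.4443 - 2.9602 = 4.4840 eV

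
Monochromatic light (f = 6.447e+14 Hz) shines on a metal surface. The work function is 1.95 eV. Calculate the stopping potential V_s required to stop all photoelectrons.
0.7163 V

The stopping potential V_s satisfies: eV_s = KE_max

First, find KE_max using Einstein's equation:
E_photon = hf = (6.626×10⁻³⁴ J·s)(6.447e+14 Hz) = 2.6663 eV
KE_max = E_photon - φ = 2.6663 - 1.95 = 0.7163 eV

Since eV_s = KE_max:
V_s = KE_max/e = 0.7163 V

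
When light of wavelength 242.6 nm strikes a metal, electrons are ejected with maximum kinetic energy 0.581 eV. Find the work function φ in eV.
4.53 eV

From Einstein's photoelectric equation: KE_max = hf - φ = hc/λ - φ

Rearranging for φ:
φ = hc/λ - KE_max

Calculate photon energy:
E_photon = hc/λ = 5.1106 eV

Therefore:
φ = 5.1106 - 0.581 = 4.53 eV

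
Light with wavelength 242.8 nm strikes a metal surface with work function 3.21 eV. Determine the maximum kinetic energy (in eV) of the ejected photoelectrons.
1.8964 eV

Using Einstein's photoelectric equation: KE_max = hf - φ = hc/λ - φ

First, calculate the photon energy:
E_photon = hc/λ = (6.626×10⁻³⁴ J·s)(3×10⁸ m/s) / (242.8×10⁻⁹ m)
E_photon = 5.1064 eV

Then, the maximum kinetic energy:
KE_max = E_photon - φ = 5.1064 eV - 3.21 eV = 1.8964 eV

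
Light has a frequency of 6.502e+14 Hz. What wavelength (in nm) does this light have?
461.08 nm

Using the wave equation: c = fλ

Solving for wavelength:
λ = c/f = (3×10⁸ m/s) / (6.502e+14 Hz)
λ = 461.08 nm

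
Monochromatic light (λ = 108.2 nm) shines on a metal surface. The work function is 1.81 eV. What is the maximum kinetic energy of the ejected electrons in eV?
9.6488 eV

Using Einstein's photoelectric equation: KE_max = hf - φ = hc/λ - φ

First, calculate the photon energy:
E_photon = hc/λ = (6.626×10⁻³⁴ J·s)(3×10⁸ m/s) / (108.2×10⁻⁹ m)
E_photon = 11.4588 eV

Then, the maximum kinetic energy:
KE_max = E_photon - φ = 11.4588 eV - 1.81 eV = 9.6488 eV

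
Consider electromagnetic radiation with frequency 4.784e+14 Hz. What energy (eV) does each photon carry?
1.9785 eV

Using E = hf:

E = hf = (6.626×10⁻³⁴ J·s)(4.784e+14 Hz)
E = 1.9785 eV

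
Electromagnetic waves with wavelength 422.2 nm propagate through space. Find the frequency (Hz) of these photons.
7.1007e+14 Hz

Using the wave equation: c = fλ

Solving for frequency:
f = c/λ = (3×10⁸ m/s) / (422.2×10⁻⁹ m)
f = 7.1007e+14 Hz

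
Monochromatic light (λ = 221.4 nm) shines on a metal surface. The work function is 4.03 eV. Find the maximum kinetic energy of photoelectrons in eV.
1.5700 eV

Using Einstein's photoelectric equation: KE_max = hf - φ = hc/λ - φ

First, calculate the photon energy:
E_photon = hc/λ = (6.626×10⁻³⁴ J·s)(3×10⁸ m/s) / (221.4×10⁻⁹ m)
E_photon = 5.6000 eV

Then, the maximum kinetic energy:
KE_max = E_photon - φ = 5.6000 eV - 4.03 eV = 1.5700 eV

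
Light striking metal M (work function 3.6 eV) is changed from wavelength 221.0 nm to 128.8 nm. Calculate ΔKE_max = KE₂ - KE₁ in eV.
4.0160 eV

Using Einstein's equation: KE_max = hc/λ - φ

For λ₁ = 221.0 nm:
KE₁ = hc/λ₁ - φ = 5.6101 - 3.6 = 2.0101 eV

For λ₂ = 128.8 nm:
KE₂ = hc/λ₂ - φ = 9.6261 - 3.6 = 6.0261 eV

Change in KE:
ΔKE = KE₂ - KE₁ = 6.0261 - 2.0101 = 4.0160 eV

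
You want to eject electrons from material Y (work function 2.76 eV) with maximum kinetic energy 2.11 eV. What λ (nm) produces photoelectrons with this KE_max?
254.59 nm

From Einstein's equation: KE_max = hc/λ - φ

Rearranging for λ:
hc/λ = KE_max + φ
λ = hc/(KE_max + φ)

Required photon energy:
E_photon = KE_max + φ = 2.11 + 2.76 = 4.87 eV

Required wavelength:
λ = hc/E_photon = (6.626×10⁻³⁴)(3×10⁸) / (4.87 × 1.602×10⁻¹⁹)
λ = 254.59 nm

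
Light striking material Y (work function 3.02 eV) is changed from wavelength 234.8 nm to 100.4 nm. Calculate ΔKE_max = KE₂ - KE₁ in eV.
7.0686 eV

Using Einstein's equation: KE_max = hc/λ - φ

For λ₁ = 234.8 nm:
KE₁ = hc/λ₁ - φ = 5.2804 - 3.02 = 2.2604 eV

For λ₂ = 100.4 nm:
KE₂ = hc/λ₂ - φ = 12.3490 - 3.02 = 9.3290 eV

Change in KE:
ΔKE = KE₂ - KE₁ = 9.3290 - 2.2604 = 7.0686 eV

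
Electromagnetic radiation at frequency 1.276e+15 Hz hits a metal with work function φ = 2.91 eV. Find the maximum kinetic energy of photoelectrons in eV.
2.3671 eV

Using Einstein's photoelectric equation: KE_max = hf - φ

First, calculate the photon energy:
E_photon = hf = (6.626×10⁻³⁴ J·s)(1.276e+15 Hz)
E_photon = 5.2771 eV

Then, the maximum kinetic energy:
KE_max = E_photon - φ = 5.2771 eV - 2.91 eV = 2.3671 eV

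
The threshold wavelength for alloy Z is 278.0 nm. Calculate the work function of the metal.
4.46 eV

At the threshold wavelength, photon energy equals work function:
φ = hc/λ₀

Calculating:
φ = (6.626×10⁻³⁴ J·s)(3×10⁸ m/s) / (278.0×10⁻⁹ m)
φ = 4.46 eV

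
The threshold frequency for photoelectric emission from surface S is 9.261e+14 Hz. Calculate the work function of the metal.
3.83 eV

At the threshold frequency, photon energy equals work function:
φ = hf₀

Calculating:
φ = (6.626×10⁻³⁴ J·s)(9.261e+14 Hz)
φ = 3.83 eV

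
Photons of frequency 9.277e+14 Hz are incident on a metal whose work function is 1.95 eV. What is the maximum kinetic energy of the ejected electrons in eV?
1.8867 eV

Using Einstein's photoelectric equation: KE_max = hf - φ

First, calculate the photon energy:
E_photon = hf = (6.626×10⁻³⁴ J·s)(9.277e+14 Hz)
E_photon = 3.8367 eV

Then, the maximum kinetic energy:
KE_max = E_photon - φ = 3.8367 eV - 1.95 eV = 1.8867 eV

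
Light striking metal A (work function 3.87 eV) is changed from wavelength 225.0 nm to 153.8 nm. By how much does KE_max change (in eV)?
2.5510 eV

Using Einstein's equation: KE_max = hc/λ - φ

For λ₁ = 225.0 nm:
KE₁ = hc/λ₁ - φ = 5.5104 - 3.87 = 1.6404 eV

For λ₂ = 153.8 nm:
KE₂ = hc/λ₂ - φ = 8.0614 - 3.87 = 4.1914 eV

Change in KE:
ΔKE = KE₂ - KE₁ = 4.1914 - 1.6404 = 2.5510 eV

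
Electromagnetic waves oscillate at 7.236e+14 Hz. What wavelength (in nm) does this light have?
414.31 nm

Using the wave equation: c = fλ

Solving for wavelength:
λ = c/f = (3×10⁸ m/s) / (7.236e+14 Hz)
λ = 414.31 nm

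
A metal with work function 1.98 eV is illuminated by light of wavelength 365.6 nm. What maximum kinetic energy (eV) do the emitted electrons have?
1.4113 eV

Using Einstein's photoelectric equation: KE_max = hf - φ = hc/λ - φ

First, calculate the photon energy:
E_photon = hc/λ = (6.626×10⁻³⁴ J·s)(3×10⁸ m/s) / (365.6×10⁻⁹ m)
E_photon = 3.3913 eV

Then, the maximum kinetic energy:
KE_max = E_photon - φ = 3.3913 eV - 1.98 eV = 1.4113 eV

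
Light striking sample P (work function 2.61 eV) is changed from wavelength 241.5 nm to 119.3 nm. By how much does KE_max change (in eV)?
5.2587 eV

Using Einstein's equation: KE_max = hc/λ - φ

For λ₁ = 241.5 nm:
KE₁ = hc/λ₁ - φ = 5.1339 - 2.61 = 2.5239 eV

For λ₂ = 119.3 nm:
KE₂ = hc/λ₂ - φ = 10.3926 - 2.61 = 7.7826 eV

Change in KE:
ΔKE = KE₂ - KE₁ = 7.7826 - 2.5239 = 5.2587 eV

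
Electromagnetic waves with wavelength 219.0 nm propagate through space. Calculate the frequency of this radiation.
1.3689e+15 Hz

Using the wave equation: c = fλ

Solving for frequency:
f = c/λ = (3×10⁸ m/s) / (219.0×10⁻⁹ m)
f = 1.3689e+15 Hz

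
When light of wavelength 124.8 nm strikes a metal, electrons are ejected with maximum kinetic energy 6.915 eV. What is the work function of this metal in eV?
3.02 eV

From Einstein's photoelectric equation: KE_max = hf - φ = hc/λ - φ

Rearranging for φ:
φ = hc/λ - KE_max

Calculate photon energy:
E_photon = hc/λ = 9.9346 eV

Therefore:
φ = 9.9346 - 6.915 = 3.02 eV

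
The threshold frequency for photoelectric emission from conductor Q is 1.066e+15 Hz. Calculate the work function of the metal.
4.41 eV

At the threshold frequency, photon energy equals work function:
φ = hf₀

Calculating:
φ = (6.626×10⁻³⁴ J·s)(1.066e+15 Hz)
φ = 4.41 eV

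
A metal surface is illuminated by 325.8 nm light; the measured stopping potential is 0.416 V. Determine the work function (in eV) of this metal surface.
3.39 eV

The stopping potential gives the maximum kinetic energy: KE_max = eV_s = 0.416 eV

From Einstein's photoelectric equation: KE_max = hc/λ - φ
Rearranging: φ = hc/λ - KE_max

Calculate photon energy:
E_photon = hc/λ = (6.626×10⁻³⁴ J·s)(3×10⁸ m/s) / (325.8×10⁻⁹ m) = 3.8055 eV

Therefore:
φ = 3.8055 - 0.416 = 3.39 eV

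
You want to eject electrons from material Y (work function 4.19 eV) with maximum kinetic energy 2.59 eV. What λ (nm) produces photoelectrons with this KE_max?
182.87 nm

From Einstein's equation: KE_max = hc/λ - φ

Rearranging for λ:
hc/λ = KE_max + φ
λ = hc/(KE_max + φ)

Required photon energy:
E_photon = KE_max + φ = 2.59 + 4.19 = 6.78 eV

Required wavelength:
λ = hc/E_photon = (6.626×10⁻³⁴)(3×10⁸) / (6.78 × 1.602×10⁻¹⁹)
λ = 182.87 nm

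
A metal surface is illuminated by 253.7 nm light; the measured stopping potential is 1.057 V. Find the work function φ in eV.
3.83 eV

The stopping potential gives the maximum kinetic energy: KE_max = eV_s = 1.057 eV

From Einstein's photoelectric equation: KE_max = hc/λ - φ
Rearranging: φ = hc/λ - KE_max

Calculate photon energy:
E_photon = hc/λ = (6.626×10⁻³⁴ J·s)(3×10⁸ m/s) / (253.7×10⁻⁹ m) = 4.8870 eV

Therefore:
φ = 4.8870 - 1.057 = 3.83 eV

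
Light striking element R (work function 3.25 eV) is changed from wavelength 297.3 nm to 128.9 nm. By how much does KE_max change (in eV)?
5.4483 eV

Using Einstein's equation: KE_max = hc/λ - φ

For λ₁ = 297.3 nm:
KE₁ = hc/λ₁ - φ = 4.1703 - 3.25 = 0.9203 eV

For λ₂ = 128.9 nm:
KE₂ = hc/λ₂ - φ = 9.6186 - 3.25 = 6.3686 eV

Change in KE:
ΔKE = KE₂ - KE₁ = 6.3686 - 0.9203 = 5.4483 eV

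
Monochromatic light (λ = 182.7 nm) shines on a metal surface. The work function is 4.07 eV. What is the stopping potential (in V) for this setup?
2.7162 V

The stopping potential V_s satisfies: eV_s = KE_max

First, find KE_max using Einstein's equation:
E_photon = hc/λ = 6.7862 eV
KE_max = E_photon - φ = 6.7862 - 4.07 = 2.7162 eV

Since eV_s = KE_max:
V_s = KE_max/e = 2.7162 V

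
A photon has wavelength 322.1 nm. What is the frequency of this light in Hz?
9.3074e+14 Hz

Using the wave equation: c = fλ

Solving for frequency:
f = c/λ = (3×10⁸ m/s) / (322.1×10⁻⁹ m)
f = 9.3074e+14 Hz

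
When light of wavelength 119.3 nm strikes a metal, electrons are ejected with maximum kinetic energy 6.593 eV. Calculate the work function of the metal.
3.80 eV

From Einstein's photoelectric equation: KE_max = hf - φ = hc/λ - φ

Rearranging for φ:
φ = hc/λ - KE_max

Calculate photon energy:
E_photon = hc/λ = 10.3926 eV

Therefore:
φ = 10.3926 - 6.593 = 3.80 eV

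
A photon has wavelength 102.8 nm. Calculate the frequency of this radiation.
2.9163e+15 Hz

Using the wave equation: c = fλ

Solving for frequency:
f = c/λ = (3×10⁸ m/s) / (102.8×10⁻⁹ m)
f = 2.9163e+15 Hz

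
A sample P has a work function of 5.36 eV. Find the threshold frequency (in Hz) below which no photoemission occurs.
1.2960e+15 Hz

The threshold frequency is when the photon energy equals the work function:
hf₀ = φ

Solving for f₀:
f₀ = φ/h = (5.36 eV × 1.602×10⁻¹⁹ J/eV) / (6.626×10⁻³⁴ J·s)
f₀ = 1.2960e+15 Hz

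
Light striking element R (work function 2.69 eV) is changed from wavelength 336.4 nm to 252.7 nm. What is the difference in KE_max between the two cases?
1.2208 eV

Using Einstein's equation: KE_max = hc/λ - φ

For λ₁ = 336.4 nm:
KE₁ = hc/λ₁ - φ = 3.6856 - 2.69 = 0.9956 eV

For λ₂ = 252.7 nm:
KE₂ = hc/λ₂ - φ = 4.9064 - 2.69 = 2.2164 eV

Change in KE:
ΔKE = KE₂ - KE₁ = 2.2164 - 0.9956 = 1.2208 eV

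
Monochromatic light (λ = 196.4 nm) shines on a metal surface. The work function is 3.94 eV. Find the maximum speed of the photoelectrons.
9.1361e+05 m/s

First, find the maximum kinetic energy:
E_photon = hc/λ = 6.3128 eV
KE_max = E_photon - φ = 6.3128 - 3.94 = 2.3728 eV

Convert to Joules: KE_max = 2.3728 × 1.602×10⁻¹⁹ J = 3.8017e-19 J

Then use KE = ½mv² to find velocity:
v = √(2·KE/m) = √(2 × 3.8017e-19 J / 9.109e-31 kg)
v = 9.1361e+05 m/s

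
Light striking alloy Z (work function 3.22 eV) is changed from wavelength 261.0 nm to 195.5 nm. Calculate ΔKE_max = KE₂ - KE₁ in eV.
1.5916 eV

Using Einstein's equation: KE_max = hc/λ - φ

For λ₁ = 261.0 nm:
KE₁ = hc/λ₁ - φ = 4.7504 - 3.22 = 1.5304 eV

For λ₂ = 195.5 nm:
KE₂ = hc/λ₂ - φ = 6.3419 - 3.22 = 3.1219 eV

Change in KE:
ΔKE = KE₂ - KE₁ = 3.1219 - 1.5304 = 1.5916 eV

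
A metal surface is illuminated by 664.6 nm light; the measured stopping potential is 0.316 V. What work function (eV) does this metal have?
1.55 eV

The stopping potential gives the maximum kinetic energy: KE_max = eV_s = 0.316 eV

From Einstein's photoelectric equation: KE_max = hc/λ - φ
Rearranging: φ = hc/λ - KE_max

Calculate photon energy:
E_photon = hc/λ = (6.626×10⁻³⁴ J·s)(3×10⁸ m/s) / (664.6×10⁻⁹ m) = 1.8655 eV

Therefore:
φ = 1.8655 - 0.316 = 1.55 eV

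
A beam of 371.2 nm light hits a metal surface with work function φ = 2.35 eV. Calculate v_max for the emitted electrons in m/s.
5.9015e+05 m/s

First, find the maximum kinetic energy:
E_photon = hc/λ = 3.3401 eV
KE_max = E_photon - φ = 3.3401 - 2.35 = 0.9901 eV

Convert to Joules: KE_max = 0.9901 × 1.602×10⁻¹⁹ J = 1.5863e-19 J

Then use KE = ½mv² to find velocity:
v = √(2·KE/m) = √(2 × 1.5863e-19 J / 9.109e-31 kg)
v = 5.9015e+05 m/s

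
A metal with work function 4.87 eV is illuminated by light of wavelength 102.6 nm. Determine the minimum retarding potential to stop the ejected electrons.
7.2142 V

The stopping potential V_s satisfies: eV_s = KE_max

First, find KE_max using Einstein's equation:
E_photon = hc/λ = 12.0842 eV
KE_max = E_photon - φ = 12.0842 - 4.87 = 7.2142 eV

Since eV_s = KE_max:
V_s = KE_max/e = 7.2142 V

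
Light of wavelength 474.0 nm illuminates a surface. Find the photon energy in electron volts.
2.6157 eV

Using E = hf = hc/λ:

E = hc/λ = (6.626×10⁻³⁴ J·s)(3×10⁸ m/s) / (474.0×10⁻⁹ m)
E = 2.6157 eV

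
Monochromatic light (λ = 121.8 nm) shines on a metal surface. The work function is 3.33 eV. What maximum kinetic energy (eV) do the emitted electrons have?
6.8493 eV

Using Einstein's photoelectric equation: KE_max = hf - φ = hc/λ - φ

First, calculate the photon energy:
E_photon = hc/λ = (6.626×10⁻³⁴ J·s)(3×10⁸ m/s) / (121.8×10⁻⁹ m)
E_photon = 10.1793 eV

Then, the maximum kinetic energy:
KE_max = E_photon - φ = 10.1793 eV - 3.33 eV = 6.8493 eV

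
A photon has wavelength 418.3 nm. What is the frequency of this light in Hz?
7.1669e+14 Hz

Using the wave equation: c = fλ

Solving for frequency:
f = c/λ = (3×10⁸ m/s) / (418.3×10⁻⁹ m)
f = 7.1669e+14 Hz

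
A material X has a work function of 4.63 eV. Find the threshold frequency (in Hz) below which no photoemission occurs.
1.1195e+15 Hz

The threshold frequency is when the photon energy equals the work function:
hf₀ = φ

Solving for f₀:
f₀ = φ/h = (4.63 eV × 1.602×10⁻¹⁹ J/eV) / (6.626×10⁻³⁴ J·s)
f₀ = 1.1195e+15 Hz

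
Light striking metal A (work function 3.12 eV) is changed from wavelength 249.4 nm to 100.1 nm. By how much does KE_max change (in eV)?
7.4147 eV

Using Einstein's equation: KE_max = hc/λ - φ

For λ₁ = 249.4 nm:
KE₁ = hc/λ₁ - φ = 4.9713 - 3.12 = 1.8513 eV

For λ₂ = 100.1 nm:
KE₂ = hc/λ₂ - φ = 12.3860 - 3.12 = 9.2660 eV

Change in KE:
ΔKE = KE₂ - KE₁ = 9.2660 - 1.8513 = 7.4147 eV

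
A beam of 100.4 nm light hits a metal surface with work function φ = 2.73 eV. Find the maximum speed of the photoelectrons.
1.8395e+06 m/s

First, find the maximum kinetic energy:
E_photon = hc/λ = 12.3490 eV
KE_max = E_photon - φ = 12.3490 - 2.73 = 9.6190 eV

Convert to Joules: KE_max = 9.6190 × 1.602×10⁻¹⁹ J = 1.5411e-18 J

Then use KE = ½mv² to find velocity:
v = √(2·KE/m) = √(2 × 1.5411e-18 J / 9.109e-31 kg)
v = 1.8395e+06 m/s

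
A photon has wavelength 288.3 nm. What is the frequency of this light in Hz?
1.0399e+15 Hz

Using the wave equation: c = fλ

Solving for frequency:
f = c/λ = (3×10⁸ m/s) / (288.3×10⁻⁹ m)
f = 1.0399e+15 Hz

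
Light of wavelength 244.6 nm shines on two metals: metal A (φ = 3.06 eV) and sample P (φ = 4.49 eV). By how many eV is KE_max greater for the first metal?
1.4300 eV

Using KE_max = hc/λ - φ for each metal:

Photon energy: E = hc/λ = 5.0689 eV

For metal A (φ₁ = 3.06 eV):
KE₁ = E - φ₁ = 5.0689 - 3.06 = 2.0089 eV

For sample P (φ₂ = 4.49 eV):
KE₂ = E - φ₂ = 5.0689 - 4.49 = 0.5789 eV

Difference:
ΔKE = KE₁ - KE₂ = 2.0089 - 0.5789 = 1.4300 eV

Note: The difference equals the difference in work functions: 4.49 - 3.06 = 1.43 eV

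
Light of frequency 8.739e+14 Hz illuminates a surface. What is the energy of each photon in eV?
3.6142 eV

Using E = hf:

E = hf = (6.626×10⁻³⁴ J·s)(8.739e+14 Hz)
E = 3.6142 eV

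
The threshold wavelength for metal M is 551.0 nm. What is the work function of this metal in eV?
2.25 eV

At the threshold wavelength, photon energy equals work function:
φ = hc/λ₀

Calculating:
φ = (6.626×10⁻³⁴ J·s)(3×10⁸ m/s) / (551.0×10⁻⁹ m)
φ = 2.25 eV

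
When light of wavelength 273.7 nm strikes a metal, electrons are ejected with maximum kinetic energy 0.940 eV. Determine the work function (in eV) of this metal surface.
3.59 eV

From Einstein's photoelectric equation: KE_max = hf - φ = hc/λ - φ

Rearranging for φ:
φ = hc/λ - KE_max

Calculate photon energy:
E_photon = hc/λ = 4.5299 eV

Therefore:
φ = 4.5299 - 0.940 = 3.59 eV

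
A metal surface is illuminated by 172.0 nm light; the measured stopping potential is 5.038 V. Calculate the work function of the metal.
2.17 eV

The stopping potential gives the maximum kinetic energy: KE_max = eV_s = 5.038 eV

From Einstein's photoelectric equation: KE_max = hc/λ - φ
Rearranging: φ = hc/λ - KE_max

Calculate photon energy:
E_photon = hc/λ = (6.626×10⁻³⁴ J·s)(3×10⁸ m/s) / (172.0×10⁻⁹ m) = 7.2084 eV

Therefore:
φ = 7.2084 - 5.038 = 2.17 eV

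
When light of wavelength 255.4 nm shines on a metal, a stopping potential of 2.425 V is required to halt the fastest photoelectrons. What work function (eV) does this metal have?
2.43 eV

The stopping potential gives the maximum kinetic energy: KE_max = eV_s = 2.425 eV

From Einstein's photoelectric equation: KE_max = hc/λ - φ
Rearranging: φ = hc/λ - KE_max

Calculate photon energy:
E_photon = hc/λ = (6.626×10⁻³⁴ J·s)(3×10⁸ m/s) / (255.4×10⁻⁹ m) = 4.8545 eV

Therefore:
φ = 4.8545 - 2.425 = 2.43 eV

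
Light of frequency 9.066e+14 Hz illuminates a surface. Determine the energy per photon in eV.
3.7494 eV

Using E = hf:

E = hf = (6.626×10⁻³⁴ J·s)(9.066e+14 Hz)
E = 3.7494 eV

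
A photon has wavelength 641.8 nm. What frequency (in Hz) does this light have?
4.6711e+14 Hz

Using the wave equation: c = fλ

Solving for frequency:
f = c/λ = (3×10⁸ m/s) / (641.8×10⁻⁹ m)
f = 4.6711e+14 Hz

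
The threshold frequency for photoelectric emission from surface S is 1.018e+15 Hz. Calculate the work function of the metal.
4.21 eV

At the threshold frequency, photon energy equals work function:
φ = hf₀

Calculating:
φ = (6.626×10⁻³⁴ J·s)(1.018e+15 Hz)
φ = 4.21 eV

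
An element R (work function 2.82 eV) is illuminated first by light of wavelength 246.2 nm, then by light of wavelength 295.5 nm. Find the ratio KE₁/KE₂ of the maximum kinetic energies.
1.6107

Using Einstein's equation: KE_max = hc/λ - φ

For λ₁ = 246.2 nm:
E₁ = hc/λ₁ = 5.0359 eV
KE₁ = E₁ - φ = 5.0359 - 2.82 = 2.2159 eV

For λ₂ = 295.5 nm:
E₂ = hc/λ₂ = 4.1957 eV
KE₂ = E₂ - φ = 4.1957 - 2.82 = 1.3757 eV

Ratio: KE₁/KE₂ = 2.2159/1.3757 = 1.6107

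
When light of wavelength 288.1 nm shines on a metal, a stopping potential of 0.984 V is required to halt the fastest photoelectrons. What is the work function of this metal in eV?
3.32 eV

The stopping potential gives the maximum kinetic energy: KE_max = eV_s = 0.984 eV

From Einstein's photoelectric equation: KE_max = hc/λ - φ
Rearranging: φ = hc/λ - KE_max

Calculate photon energy:
E_photon = hc/λ = (6.626×10⁻³⁴ J·s)(3×10⁸ m/s) / (288.1×10⁻⁹ m) = 4.3035 eV

Therefore:
φ = 4.3035 - 0.984 = 3.32 eV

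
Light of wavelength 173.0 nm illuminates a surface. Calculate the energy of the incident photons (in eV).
7.1667 eV

Using E = hf = hc/λ:

E = hc/λ = (6.626×10⁻³⁴ J·s)(3×10⁸ m/s) / (173.0×10⁻⁹ m)
E = 7.1667 eV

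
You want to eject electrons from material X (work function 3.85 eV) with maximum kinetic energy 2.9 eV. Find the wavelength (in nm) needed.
183.68 nm

From Einstein's equation: KE_max = hc/λ - φ

Rearranging for λ:
hc/λ = KE_max + φ
λ = hc/(KE_max + φ)

Required photon energy:
E_photon = KE_max + φ = 2.9 + 3.85 = 6.75 eV

Required wavelength:
λ = hc/E_photon = (6.626×10⁻³⁴)(3×10⁸) / (6.75 × 1.602×10⁻¹⁹)
λ = 183.68 nm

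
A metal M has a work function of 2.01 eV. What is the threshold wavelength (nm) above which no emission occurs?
616.84 nm

The threshold wavelength is when the photon energy equals the work function:
hc/λ₀ = φ

Solving for λ₀:
λ₀ = hc/φ = (6.626×10⁻³⁴ J·s)(3×10⁸ m/s) / (2.01 eV × 1.602×10⁻¹⁹ J/eV)
λ₀ = 616.84 nm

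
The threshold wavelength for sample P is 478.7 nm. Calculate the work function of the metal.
2.59 eV

At the threshold wavelength, photon energy equals work function:
φ = hc/λ₀

Calculating:
φ = (6.626×10⁻³⁴ J·s)(3×10⁸ m/s) / (478.7×10⁻⁹ m)
φ = 2.59 eV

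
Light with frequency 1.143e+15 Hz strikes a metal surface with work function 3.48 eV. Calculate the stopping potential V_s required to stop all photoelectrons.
1.2471 V

The stopping potential V_s satisfies: eV_s = KE_max

First, find KE_max using Einstein's equation:
E_photon = hf = (6.626×10⁻³⁴ J·s)(1.143e+15 Hz) = 4.7271 eV
KE_max = E_photon - φ = 4.7271 - 3.48 = 1.2471 eV

Since eV_s = KE_max:
V_s = KE_max/e = 1.2471 V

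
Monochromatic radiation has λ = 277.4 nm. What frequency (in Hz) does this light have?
1.0807e+15 Hz

Using the wave equation: c = fλ

Solving for frequency:
f = c/λ = (3×10⁸ m/s) / (277.4×10⁻⁹ m)
f = 1.0807e+15 Hz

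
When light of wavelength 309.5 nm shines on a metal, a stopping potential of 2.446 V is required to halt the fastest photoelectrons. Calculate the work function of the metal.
1.56 eV

The stopping potential gives the maximum kinetic energy: KE_max = eV_s = 2.446 eV

From Einstein's photoelectric equation: KE_max = hc/λ - φ
Rearranging: φ = hc/λ - KE_max

Calculate photon energy:
E_photon = hc/λ = (6.626×10⁻³⁴ J·s)(3×10⁸ m/s) / (309.5×10⁻⁹ m) = 4.0060 eV

Therefore:
φ = 4.0060 - 2.446 = 1.56 eV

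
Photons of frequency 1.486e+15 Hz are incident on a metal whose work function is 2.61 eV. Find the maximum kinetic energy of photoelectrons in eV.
3.5356 eV

Using Einstein's photoelectric equation: KE_max = hf - φ

First, calculate the photon energy:
E_photon = hf = (6.626×10⁻³⁴ J·s)(1.486e+15 Hz)
E_photon = 6.1456 eV

Then, the maximum kinetic energy:
KE_max = E_photon - φ = 6.1456 eV - 2.61 eV = 3.5356 eV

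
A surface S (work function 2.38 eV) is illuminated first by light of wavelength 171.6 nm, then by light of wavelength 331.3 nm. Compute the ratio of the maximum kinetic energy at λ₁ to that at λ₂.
3.5565

Using Einstein's equation: KE_max = hc/λ - φ

For λ₁ = 171.6 nm:
E₁ = hc/λ₁ = 7.2252 eV
KE₁ = E₁ - φ = 7.2252 - 2.38 = 4.8452 eV

For λ₂ = 331.3 nm:
E₂ = hc/λ₂ = 3.7424 eV
KE₂ = E₂ - φ = 3.7424 - 2.38 = 1.3624 eV

Ratio: KE₁/KE₂ = 4.8452/1.3624 = 3.5565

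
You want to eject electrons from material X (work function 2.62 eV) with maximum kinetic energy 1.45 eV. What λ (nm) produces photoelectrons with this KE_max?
304.63 nm

From Einstein's equation: KE_max = hc/λ - φ

Rearranging for λ:
hc/λ = KE_max + φ
λ = hc/(KE_max + φ)

Required photon energy:
E_photon = KE_max + φ = 1.45 + 2.62 = 4.07 eV

Required wavelength:
λ = hc/E_photon = (6.626×10⁻³⁴)(3×10⁸) / (4.07 × 1.602×10⁻¹⁹)
λ = 304.63 nm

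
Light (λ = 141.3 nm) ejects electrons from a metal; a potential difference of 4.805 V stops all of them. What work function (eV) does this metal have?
3.97 eV

The stopping potential gives the maximum kinetic energy: KE_max = eV_s = 4.805 eV

From Einstein's photoelectric equation: KE_max = hc/λ - φ
Rearranging: φ = hc/λ - KE_max

Calculate photon energy:
E_photon = hc/λ = (6.626×10⁻³⁴ J·s)(3×10⁸ m/s) / (141.3×10⁻⁹ m) = 8.7745 eV

Therefore:
φ = 8.7745 - 4.805 = 3.97 eV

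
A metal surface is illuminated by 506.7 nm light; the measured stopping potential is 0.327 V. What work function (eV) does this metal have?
2.12 eV

The stopping potential gives the maximum kinetic energy: KE_max = eV_s = 0.327 eV

From Einstein's photoelectric equation: KE_max = hc/λ - φ
Rearranging: φ = hc/λ - KE_max

Calculate photon energy:
E_photon = hc/λ = (6.626×10⁻³⁴ J·s)(3×10⁸ m/s) / (506.7×10⁻⁹ m) = 2.4469 eV

Therefore:
φ = 2.4469 - 0.327 = 2.12 eV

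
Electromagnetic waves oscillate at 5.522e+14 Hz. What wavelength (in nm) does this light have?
542.91 nm

Using the wave equation: c = fλ

Solving for wavelength:
λ = c/f = (3×10⁸ m/s) / (5.522e+14 Hz)
λ = 542.91 nm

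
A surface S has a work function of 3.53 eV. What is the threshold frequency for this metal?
8.5355e+14 Hz

The threshold frequency is when the photon energy equals the work function:
hf₀ = φ

Solving for f₀:
f₀ = φ/h = (3.53 eV × 1.602×10⁻¹⁹ J/eV) / (6.626×10⁻³⁴ J·s)
f₀ = 8.5355e+14 Hz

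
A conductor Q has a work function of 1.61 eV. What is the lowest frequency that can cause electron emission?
3.8930e+14 Hz

The threshold frequency is when the photon energy equals the work function:
hf₀ = φ

Solving for f₀:
f₀ = φ/h = (1.61 eV × 1.602×10⁻¹⁹ J/eV) / (6.626×10⁻³⁴ J·s)
f₀ = 3.8930e+14 Hz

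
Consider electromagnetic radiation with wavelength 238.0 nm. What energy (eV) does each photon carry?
5.2094 eV

Using E = hf = hc/λ:

E = hc/λ = (6.626×10⁻³⁴ J·s)(3×10⁸ m/s) / (238.0×10⁻⁹ m)
E = 5.2094 eV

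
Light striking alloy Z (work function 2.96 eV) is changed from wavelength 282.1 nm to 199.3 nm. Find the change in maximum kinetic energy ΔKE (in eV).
1.8259 eV

Using Einstein's equation: KE_max = hc/λ - φ

For λ₁ = 282.1 nm:
KE₁ = hc/λ₁ - φ = 4.3950 - 2.96 = 1.4350 eV

For λ₂ = 199.3 nm:
KE₂ = hc/λ₂ - φ = 6.2210 - 2.96 = 3.2610 eV

Change in KE:
ΔKE = KE₂ - KE₁ = 3.2610 - 1.4350 = 1.8259 eV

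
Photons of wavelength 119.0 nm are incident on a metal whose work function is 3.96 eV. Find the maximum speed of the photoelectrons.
1.5073e+06 m/s

First, find the maximum kinetic energy:
E_photon = hc/λ = 10.4188 eV
KE_max = E_photon - φ = 10.4188 - 3.96 = 6.4588 eV

Convert to Joules: KE_max = 6.4588 × 1.602×10⁻¹⁹ J = 1.0348e-18 J

Then use KE = ½mv² to find velocity:
v = √(2·KE/m) = √(2 × 1.0348e-18 J / 9.109e-31 kg)
v = 1.5073e+06 m/s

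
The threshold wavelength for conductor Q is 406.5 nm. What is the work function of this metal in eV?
3.05 eV

At the threshold wavelength, photon energy equals work function:
φ = hc/λ₀

Calculating:
φ = (6.626×10⁻³⁴ J·s)(3×10⁸ m/s) / (406.5×10⁻⁹ m)
φ = 3.05 eV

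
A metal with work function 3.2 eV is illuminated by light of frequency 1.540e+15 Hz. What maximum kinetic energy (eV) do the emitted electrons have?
3.1689 eV

Using Einstein's photoelectric equation: KE_max = hf - φ

First, calculate the photon energy:
E_photon = hf = (6.626×10⁻³⁴ J·s)(1.540e+15 Hz)
E_photon = 6.3689 eV

Then, the maximum kinetic energy:
KE_max = E_photon - φ = 6.3689 eV - 3.2 eV = 3.1689 eV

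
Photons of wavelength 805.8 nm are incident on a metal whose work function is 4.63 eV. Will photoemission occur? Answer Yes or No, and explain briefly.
No

For photoemission, the photon energy must exceed the work function.

Photon energy: E = hc/λ = 1.5386 eV
Work function: φ = 4.63 eV

Since E_photon (1.5386 eV) < φ (4.63 eV), photoemission will NOT occur.
The threshold wavelength is λ₀ = hc/φ = 267.8 nm.
Since 805.8 nm > 267.8 nm, the photons lack sufficient energy.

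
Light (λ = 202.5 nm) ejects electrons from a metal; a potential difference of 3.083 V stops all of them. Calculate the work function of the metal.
3.04 eV

The stopping potential gives the maximum kinetic energy: KE_max = eV_s = 3.083 eV

From Einstein's photoelectric equation: KE_max = hc/λ - φ
Rearranging: φ = hc/λ - KE_max

Calculate photon energy:
E_photon = hc/λ = (6.626×10⁻³⁴ J·s)(3×10⁸ m/s) / (202.5×10⁻⁹ m) = 6.1227 eV

Therefore:
φ = 6.1227 - 3.083 = 3.04 eV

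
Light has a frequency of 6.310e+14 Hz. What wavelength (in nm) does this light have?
475.11 nm

Using the wave equation: c = fλ

Solving for wavelength:
λ = c/f = (3×10⁸ m/s) / (6.310e+14 Hz)
λ = 475.11 nm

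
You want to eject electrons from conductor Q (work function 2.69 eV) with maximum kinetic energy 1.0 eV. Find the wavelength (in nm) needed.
336.00 nm

From Einstein's equation: KE_max = hc/λ - φ

Rearranging for λ:
hc/λ = KE_max + φ
λ = hc/(KE_max + φ)

Required photon energy:
E_photon = KE_max + φ = 1.0 + 2.69 = 3.69 eV

Required wavelength:
λ = hc/E_photon = (6.626×10⁻³⁴)(3×10⁸) / (3.69 × 1.602×10⁻¹⁹)
λ = 336.00 nm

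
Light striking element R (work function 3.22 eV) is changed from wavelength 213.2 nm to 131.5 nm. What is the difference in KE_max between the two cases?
3.6131 eV

Using Einstein's equation: KE_max = hc/λ - φ

For λ₁ = 213.2 nm:
KE₁ = hc/λ₁ - φ = 5.8154 - 3.22 = 2.5954 eV

For λ₂ = 131.5 nm:
KE₂ = hc/λ₂ - φ = 9.4285 - 3.22 = 6.2085 eV

Change in KE:
ΔKE = KE₂ - KE₁ = 6.2085 - 2.5954 = 3.6131 eV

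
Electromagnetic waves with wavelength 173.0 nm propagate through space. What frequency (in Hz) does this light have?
1.7329e+15 Hz

Using the wave equation: c = fλ

Solving for frequency:
f = c/λ = (3×10⁸ m/s) / (173.0×10⁻⁹ m)
f = 1.7329e+15 Hz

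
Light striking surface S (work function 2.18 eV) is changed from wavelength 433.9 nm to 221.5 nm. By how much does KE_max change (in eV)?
2.7400 eV

Using Einstein's equation: KE_max = hc/λ - φ

For λ₁ = 433.9 nm:
KE₁ = hc/λ₁ - φ = 2.8574 - 2.18 = 0.6774 eV

For λ₂ = 221.5 nm:
KE₂ = hc/λ₂ - φ = 5.5975 - 2.18 = 3.4175 eV

Change in KE:
ΔKE = KE₂ - KE₁ = 3.4175 - 0.6774 = 2.7400 eV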